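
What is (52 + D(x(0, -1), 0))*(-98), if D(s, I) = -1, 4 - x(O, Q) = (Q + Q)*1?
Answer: -4998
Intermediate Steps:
x(O, Q) = 4 - 2*Q (x(O, Q) = 4 - (Q + Q) = 4 - 2*Q)
(52 + D(x(0, -1), 0))*(-98) = (52 - 1)*(-98) = 51*(-98) = -4998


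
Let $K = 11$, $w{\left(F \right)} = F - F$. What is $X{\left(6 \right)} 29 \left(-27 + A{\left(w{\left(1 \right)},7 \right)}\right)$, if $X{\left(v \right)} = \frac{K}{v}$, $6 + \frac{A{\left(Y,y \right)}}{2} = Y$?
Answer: $- \frac{4147}{2} \approx -2073.5$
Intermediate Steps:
$w{\left(F \right)} = 0$
$A{\left(Y,y \right)} = -12 + 2 Y$
$X{\left(v \right)} = \frac{11}{v}$
$X{\left(6 \right)} 29 \left(-27 + A{\left(w{\left(1 \right)},7 \right)}\right) = \frac{11}{6} \cdot 29 \left(-27 + \left(-12 + 2 \cdot 0\right)\right) = 11 \cdot \frac{1}{6} \cdot 29 \left(-27 + \left(-12 + 0\right)\right) = \frac{11}{6} \cdot 29 \left(-27 - 12\right) = \frac{319}{6} \left(-39\right) = - \frac{4147}{2}$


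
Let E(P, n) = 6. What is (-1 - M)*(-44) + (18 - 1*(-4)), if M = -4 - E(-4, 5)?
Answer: -374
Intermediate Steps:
M = -10 (M = -4 - 1*6 = -4 - 6 = -10)
(-1 - M)*(-44) + (18 - 1*(-4)) = (-1 - 1*(-10))*(-44) + (18 - 1*(-4)) = (-1 + 10)*(-44) + (18 + 4) = 9*(-44) + 22 = -396 + 22 = -374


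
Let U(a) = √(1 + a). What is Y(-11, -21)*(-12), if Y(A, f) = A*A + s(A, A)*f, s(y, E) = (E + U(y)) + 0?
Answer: -4224 + 252*I*√10 ≈ -4224.0 + 796.89*I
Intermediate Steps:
s(y, E) = E + √(1 + y) (s(y, E) = (E + √(1 + y)) + 0 = E + √(1 + y))
Y(A, f) = A² + f*(A + √(1 + A)) (Y(A, f) = A*A + (A + √(1 + A))*f = A² + f*(A + √(1 + A)))
Y(-11, -21)*(-12) = ((-11)² - 21*(-11 + √(1 - 11)))*(-12) = (121 - 21*(-11 + √(-10)))*(-12) = (121 - 21*(-11 + I*√10))*(-12) = (121 + (231 - 21*I*√10))*(-12) = (352 - 21*I*√10)*(-12) = -4224 + 252*I*√10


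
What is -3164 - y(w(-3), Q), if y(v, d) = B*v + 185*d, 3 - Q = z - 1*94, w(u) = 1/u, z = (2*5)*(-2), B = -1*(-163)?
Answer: -74264/3 ≈ -24755.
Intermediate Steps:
B = 163
z = -20 (z = 10*(-2) = -20)
Q = 117 (Q = 3 - (-20 - 1*94) = 3 - (-20 - 94) = 3 - 1*(-114) = 3 + 114 = 117)
y(v, d) = 163*v + 185*d
-3164 - y(w(-3), Q) = -3164 - (163/(-3) + 185*117) = -3164 - (163*(-⅓) + 21645) = -3164 - (-163/3 + 21645) = -3164 - 1*64772/3 = -3164 - 64772/3 = -74264/3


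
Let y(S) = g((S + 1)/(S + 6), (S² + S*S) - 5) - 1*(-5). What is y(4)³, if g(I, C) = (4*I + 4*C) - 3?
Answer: 1404928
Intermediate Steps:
g(I, C) = -3 + 4*C + 4*I (g(I, C) = (4*C + 4*I) - 3 = -3 + 4*C + 4*I)
y(S) = -18 + 8*S² + 4*(1 + S)/(6 + S) (y(S) = (-3 + 4*((S² + S*S) - 5) + 4*((S + 1)/(S + 6))) - 1*(-5) = (-3 + 4*((S² + S²) - 5) + 4*((1 + S)/(6 + S))) + 5 = (-3 + 4*(2*S² - 5) + 4*((1 + S)/(6 + S))) + 5 = (-3 + 4*(-5 + 2*S²) + 4*(1 + S)/(6 + S)) + 5 = (-3 + (-20 + 8*S²) + 4*(1 + S)/(6 + S)) + 5 = (-23 + 8*S² + 4*(1 + S)/(6 + S)) + 5 = -18 + 8*S² + 4*(1 + S)/(6 + S))
y(4)³ = (2*(-52 - 7*4 + 4*4³ + 24*4²)/(6 + 4))³ = (2*(-52 - 28 + 4*64 + 24*16)/10)³ = (2*(⅒)*(-52 - 28 + 256 + 384))³ = (2*(⅒)*560)³ = 112³ = 1404928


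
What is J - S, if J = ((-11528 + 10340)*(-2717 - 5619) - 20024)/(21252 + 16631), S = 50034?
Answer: -1885554878/37883 ≈ -49773.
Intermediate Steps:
J = 9883144/37883 (J = (-1188*(-8336) - 20024)/37883 = (9903168 - 20024)*(1/37883) = 9883144*(1/37883) = 9883144/37883 ≈ 260.89)
J - S = 9883144/37883 - 1*50034 = 9883144/37883 - 50034 = -1885554878/37883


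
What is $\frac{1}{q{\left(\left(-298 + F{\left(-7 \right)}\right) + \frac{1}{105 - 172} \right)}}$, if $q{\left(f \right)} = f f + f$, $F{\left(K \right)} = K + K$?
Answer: $\frac{4489}{435618390} \approx 1.0305 \cdot 10^{-5}$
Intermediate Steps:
$F{\left(K \right)} = 2 K$
$q{\left(f \right)} = f + f^{2}$ ($q{\left(f \right)} = f^{2} + f = f + f^{2}$)
$\frac{1}{q{\left(\left(-298 + F{\left(-7 \right)}\right) + \frac{1}{105 - 172} \right)}} = \frac{1}{\left(\left(-298 + 2 \left(-7\right)\right) + \frac{1}{105 - 172}\right) \left(1 + \left(\left(-298 + 2 \left(-7\right)\right) + \frac{1}{105 - 172}\right)\right)} = \frac{1}{\left(\left(-298 - 14\right) + \frac{1}{-67}\right) \left(1 + \left(\left(-298 - 14\right) + \frac{1}{-67}\right)\right)} = \frac{1}{\left(-312 - \frac{1}{67}\right) \left(1 - \frac{20905}{67}\right)} = \frac{1}{\left(- \frac{20905}{67}\right) \left(1 - \frac{20905}{67}\right)} = \frac{1}{\left(- \frac{20905}{67}\right) \left(- \frac{20838}{67}\right)} = \frac{1}{\frac{435618390}{4489}} = \frac{4489}{435618390}$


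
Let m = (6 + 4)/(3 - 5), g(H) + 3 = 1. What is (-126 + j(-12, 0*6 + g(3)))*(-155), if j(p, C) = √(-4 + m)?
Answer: 19530 - 465*I ≈ 19530.0 - 465.0*I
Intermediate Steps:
g(H) = -2 (g(H) = -3 + 1 = -2)
m = -5 (m = 10/(-2) = 10*(-½) = -5)
j(p, C) = 3*I (j(p, C) = √(-4 - 5) = √(-9) = 3*I)
(-126 + j(-12, 0*6 + g(3)))*(-155) = (-126 + 3*I)*(-155) = 19530 - 465*I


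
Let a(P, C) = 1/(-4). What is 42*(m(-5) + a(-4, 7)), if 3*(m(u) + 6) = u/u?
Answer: -497/2 ≈ -248.50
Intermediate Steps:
m(u) = -17/3 (m(u) = -6 + (u/u)/3 = -6 + (1/3)*1 = -6 + 1/3 = -17/3)
a(P, C) = -1/4
42*(m(-5) + a(-4, 7)) = 42*(-17/3 - 1/4) = 42*(-71/12) = -497/2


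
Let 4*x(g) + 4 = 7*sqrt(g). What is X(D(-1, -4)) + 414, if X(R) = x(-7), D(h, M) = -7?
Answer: 413 + 7*I*sqrt(7)/4 ≈ 413.0 + 4.6301*I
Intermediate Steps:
x(g) = -1 + 7*sqrt(g)/4 (x(g) = -1 + (7*sqrt(g))/4 = -1 + 7*sqrt(g)/4)
X(R) = -1 + 7*I*sqrt(7)/4 (X(R) = -1 + 7*sqrt(-7)/4 = -1 + 7*(I*sqrt(7))/4 = -1 + 7*I*sqrt(7)/4)
X(D(-1, -4)) + 414 = (-1 + 7*I*sqrt(7)/4) + 414 = 413 + 7*I*sqrt(7)/4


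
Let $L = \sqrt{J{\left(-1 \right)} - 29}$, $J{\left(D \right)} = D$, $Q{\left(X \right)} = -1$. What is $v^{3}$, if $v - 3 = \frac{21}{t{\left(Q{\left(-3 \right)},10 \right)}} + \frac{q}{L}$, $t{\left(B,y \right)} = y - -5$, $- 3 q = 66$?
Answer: $- \frac{15972}{125} + \frac{34606 i \sqrt{30}}{1125} \approx -127.78 + 168.48 i$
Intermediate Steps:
$q = -22$ ($q = \left(- \frac{1}{3}\right) 66 = -22$)
$L = i \sqrt{30}$ ($L = \sqrt{-1 - 29} = \sqrt{-30} = i \sqrt{30} \approx 5.4772 i$)
$t{\left(B,y \right)} = 5 + y$ ($t{\left(B,y \right)} = y + 5 = 5 + y$)
$v = \frac{22}{5} + \frac{11 i \sqrt{30}}{15}$ ($v = 3 + \left(\frac{21}{5 + 10} - \frac{22}{i \sqrt{30}}\right) = 3 + \left(\frac{21}{15} - 22 \left(- \frac{i \sqrt{30}}{30}\right)\right) = 3 + \left(21 \cdot \frac{1}{15} + \frac{11 i \sqrt{30}}{15}\right) = 3 + \left(\frac{7}{5} + \frac{11 i \sqrt{30}}{15}\right) = \frac{22}{5} + \frac{11 i \sqrt{30}}{15} \approx 4.4 + 4.0166 i$)
$v^{3} = \left(\frac{22}{5} + \frac{11 i \sqrt{30}}{15}\right)^{3}$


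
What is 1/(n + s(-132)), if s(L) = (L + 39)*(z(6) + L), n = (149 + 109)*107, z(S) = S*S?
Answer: 1/36534 ≈ 2.7372e-5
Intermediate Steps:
z(S) = S²
n = 27606 (n = 258*107 = 27606)
s(L) = (36 + L)*(39 + L) (s(L) = (L + 39)*(6² + L) = (39 + L)*(36 + L) = (36 + L)*(39 + L))
1/(n + s(-132)) = 1/(27606 + (1404 + (-132)² + 75*(-132))) = 1/(27606 + (1404 + 17424 - 9900)) = 1/(27606 + 8928) = 1/36534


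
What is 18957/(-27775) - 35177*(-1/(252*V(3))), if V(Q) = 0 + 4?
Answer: 957932519/27997200 ≈ 34.215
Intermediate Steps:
V(Q) = 4
18957/(-27775) - 35177*(-1/(252*V(3))) = 18957/(-27775) - 35177/(-9*28*4) = 18957*(-1/27775) - 35177/((-252*4)) = -18957/27775 - 35177/(-1008) = -18957/27775 - 35177*(-1/1008) = -18957/27775 + 35177/1008 = 957932519/27997200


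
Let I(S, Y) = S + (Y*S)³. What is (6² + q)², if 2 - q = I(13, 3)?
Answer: 3515778436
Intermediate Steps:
I(S, Y) = S + S³*Y³ (I(S, Y) = S + (S*Y)³ = S + S³*Y³)
q = -59330 (q = 2 - (13 + 13³*3³) = 2 - (13 + 2197*27) = 2 - (13 + 59319) = 2 - 1*59332 = 2 - 59332 = -59330)
(6² + q)² = (6² - 59330)² = (36 - 59330)² = (-59294)² = 3515778436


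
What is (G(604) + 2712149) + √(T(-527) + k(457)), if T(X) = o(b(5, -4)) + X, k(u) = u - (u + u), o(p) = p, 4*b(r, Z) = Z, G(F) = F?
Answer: 2712753 + I*√985 ≈ 2.7128e+6 + 31.385*I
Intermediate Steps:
b(r, Z) = Z/4
k(u) = -u (k(u) = u - 2*u = -u)
T(X) = -1 + X (T(X) = (¼)*(-4) + X = -1 + X)
(G(604) + 2712149) + √(T(-527) + k(457)) = (604 + 2712149) + √((-1 - 527) - 1*457) = 2712753 + √(-528 - 457) = 2712753 + √(-985) = 2712753 + I*√985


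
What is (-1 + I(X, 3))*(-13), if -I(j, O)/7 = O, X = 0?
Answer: 286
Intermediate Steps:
I(j, O) = -7*O
(-1 + I(X, 3))*(-13) = (-1 - 7*3)*(-13) = (-1 - 21)*(-13) = -22*(-13) = 286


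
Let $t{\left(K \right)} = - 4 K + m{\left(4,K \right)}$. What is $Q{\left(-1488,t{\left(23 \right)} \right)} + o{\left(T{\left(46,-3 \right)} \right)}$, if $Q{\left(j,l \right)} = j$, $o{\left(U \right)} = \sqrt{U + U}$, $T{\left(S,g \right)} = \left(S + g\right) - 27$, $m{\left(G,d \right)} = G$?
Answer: $-1488 + 4 \sqrt{2} \approx -1482.3$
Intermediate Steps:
$T{\left(S,g \right)} = -27 + S + g$
$o{\left(U \right)} = \sqrt{2} \sqrt{U}$ ($o{\left(U \right)} = \sqrt{2 U} = \sqrt{2} \sqrt{U}$)
$t{\left(K \right)} = 4 - 4 K$ ($t{\left(K \right)} = - 4 K + 4 = 4 - 4 K$)
$Q{\left(-1488,t{\left(23 \right)} \right)} + o{\left(T{\left(46,-3 \right)} \right)} = -1488 + \sqrt{2} \sqrt{-27 + 46 - 3} = -1488 + \sqrt{2} \sqrt{16} = -1488 + \sqrt{2} \cdot 4 = -1488 + 4 \sqrt{2}$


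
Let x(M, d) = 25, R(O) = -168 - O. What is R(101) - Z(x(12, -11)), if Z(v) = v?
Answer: -294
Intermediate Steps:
R(101) - Z(x(12, -11)) = (-168 - 1*101) - 1*25 = (-168 - 101) - 25 = -269 - 25 = -294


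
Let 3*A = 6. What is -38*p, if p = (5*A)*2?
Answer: -760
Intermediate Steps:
A = 2 (A = (1/3)*6 = 2)
p = 20 (p = (5*2)*2 = 10*2 = 20)
-38*p = -38*20 = -760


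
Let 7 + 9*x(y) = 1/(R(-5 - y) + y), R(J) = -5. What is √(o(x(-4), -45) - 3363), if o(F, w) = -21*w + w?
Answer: I*√2463 ≈ 49.629*I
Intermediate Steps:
x(y) = -7/9 + 1/(9*(-5 + y))
o(F, w) = -20*w
√(o(x(-4), -45) - 3363) = √(-20*(-45) - 3363) = √(900 - 3363) = √(-2463) = I*√2463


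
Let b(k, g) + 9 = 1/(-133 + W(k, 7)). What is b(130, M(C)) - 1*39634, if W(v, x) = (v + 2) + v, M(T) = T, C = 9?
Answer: -5113946/129 ≈ -39643.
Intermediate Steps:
W(v, x) = 2 + 2*v (W(v, x) = (2 + v) + v = 2 + 2*v)
b(k, g) = -9 + 1/(-131 + 2*k) (b(k, g) = -9 + 1/(-133 + (2 + 2*k)) = -9 + 1/(-131 + 2*k))
b(130, M(C)) - 1*39634 = 2*(590 - 9*130)/(-131 + 2*130) - 1*39634 = 2*(590 - 1170)/(-131 + 260) - 39634 = 2*(-580)/129 - 39634 = 2*(1/129)*(-580) - 39634 = -1160/129 - 39634 = -5113946/129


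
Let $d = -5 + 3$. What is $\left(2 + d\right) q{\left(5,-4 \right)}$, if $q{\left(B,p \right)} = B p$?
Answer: $0$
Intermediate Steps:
$d = -2$
$\left(2 + d\right) q{\left(5,-4 \right)} = \left(2 - 2\right) 5 \left(-4\right) = 0 \left(-20\right) = 0$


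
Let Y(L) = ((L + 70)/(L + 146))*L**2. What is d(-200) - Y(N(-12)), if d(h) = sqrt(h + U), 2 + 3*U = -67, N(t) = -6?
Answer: -576/35 + I*sqrt(223) ≈ -16.457 + 14.933*I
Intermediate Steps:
U = -23 (U = -2/3 + (1/3)*(-67) = -2/3 - 67/3 = -23)
d(h) = sqrt(-23 + h) (d(h) = sqrt(h - 23) = sqrt(-23 + h))
Y(L) = L**2*(70 + L)/(146 + L) (Y(L) = ((70 + L)/(146 + L))*L**2 = L**2*(70 + L)/(146 + L))
d(-200) - Y(N(-12)) = sqrt(-23 - 200) - (-6)**2*(70 - 6)/(146 - 6) = sqrt(-223) - 36*64/140 = I*sqrt(223) - 36*64/140 = I*sqrt(223) - 1*576/35 = I*sqrt(223) - 576/35 = -576/35 + I*sqrt(223)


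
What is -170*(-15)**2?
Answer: -38250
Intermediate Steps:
-170*(-15)**2 = -170*225 = -38250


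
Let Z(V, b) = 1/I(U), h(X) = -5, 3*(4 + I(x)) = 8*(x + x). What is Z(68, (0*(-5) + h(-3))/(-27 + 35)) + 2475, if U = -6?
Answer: 89099/36 ≈ 2475.0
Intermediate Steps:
I(x) = -4 + 16*x/3 (I(x) = -4 + (8*(x + x))/3 = -4 + (8*(2*x))/3 = -4 + (16*x)/3 = -4 + 16*x/3)
Z(V, b) = -1/36 (Z(V, b) = 1/(-4 + (16/3)*(-6)) = 1/(-4 - 32) = 1/(-36) = 1*(-1/36) = -1/36)
Z(68, (0*(-5) + h(-3))/(-27 + 35)) + 2475 = -1/36 + 2475 = 89099/36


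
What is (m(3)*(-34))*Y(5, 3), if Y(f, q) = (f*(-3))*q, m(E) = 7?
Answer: 10710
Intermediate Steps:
Y(f, q) = -3*f*q (Y(f, q) = (-3*f)*q = -3*f*q)
(m(3)*(-34))*Y(5, 3) = (7*(-34))*(-3*5*3) = -238*(-45) = 10710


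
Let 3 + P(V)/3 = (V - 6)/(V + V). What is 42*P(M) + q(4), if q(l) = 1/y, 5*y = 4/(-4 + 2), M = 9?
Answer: -719/2 ≈ -359.50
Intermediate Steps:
y = -⅖ (y = (4/(-4 + 2))/5 = (4/(-2))/5 = (4*(-½))/5 = (⅕)*(-2) = -⅖ ≈ -0.40000)
q(l) = -5/2 (q(l) = 1/(-⅖) = -5/2)
P(V) = -9 + 3*(-6 + V)/(2*V) (P(V) = -9 + 3*((V - 6)/(V + V)) = -9 + 3*((-6 + V)/((2*V))) = -9 + 3*((-6 + V)*(1/(2*V))) = -9 + 3*((-6 + V)/(2*V)) = -9 + 3*(-6 + V)/(2*V))
42*P(M) + q(4) = 42*(-15/2 - 9/9) - 5/2 = 42*(-15/2 - 9*⅑) - 5/2 = 42*(-15/2 - 1) - 5/2 = 42*(-17/2) - 5/2 = -357 - 5/2 = -719/2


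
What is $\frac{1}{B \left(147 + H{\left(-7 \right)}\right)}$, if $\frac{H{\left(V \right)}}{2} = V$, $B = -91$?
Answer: $- \frac{1}{12103} \approx -8.2624 \cdot 10^{-5}$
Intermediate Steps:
$H{\left(V \right)} = 2 V$
$\frac{1}{B \left(147 + H{\left(-7 \right)}\right)} = \frac{1}{\left(-91\right) \left(147 + 2 \left(-7\right)\right)} = \frac{1}{\left(-91\right) \left(147 - 14\right)} = \frac{1}{\left(-91\right) 133} = \frac{1}{-12103} = - \frac{1}{12103}$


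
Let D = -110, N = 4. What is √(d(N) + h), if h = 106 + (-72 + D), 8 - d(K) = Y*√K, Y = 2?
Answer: 6*I*√2 ≈ 8.4853*I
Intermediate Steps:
d(K) = 8 - 2*√K
h = -76 (h = 106 + (-72 - 110) = 106 - 182 = -76)
√(d(N) + h) = √((8 - 2*√4) - 76) = √((8 - 2*2) - 76) = √((8 - 4) - 76) = √(4 - 76) = √(-72) = 6*I*√2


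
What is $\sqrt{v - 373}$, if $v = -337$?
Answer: $i \sqrt{710} \approx 26.646 i$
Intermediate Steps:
$\sqrt{v - 373} = \sqrt{-337 - 373} = \sqrt{-710} = i \sqrt{710}$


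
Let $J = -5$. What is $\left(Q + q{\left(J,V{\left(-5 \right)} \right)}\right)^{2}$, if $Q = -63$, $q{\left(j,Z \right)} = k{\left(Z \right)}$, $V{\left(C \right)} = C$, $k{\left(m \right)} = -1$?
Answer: $4096$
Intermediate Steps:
$q{\left(j,Z \right)} = -1$
$\left(Q + q{\left(J,V{\left(-5 \right)} \right)}\right)^{2} = \left(-63 - 1\right)^{2} = \left(-64\right)^{2} = 4096$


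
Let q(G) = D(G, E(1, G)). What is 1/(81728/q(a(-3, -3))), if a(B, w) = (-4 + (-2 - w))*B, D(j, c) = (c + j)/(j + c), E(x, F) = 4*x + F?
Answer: 1/81728 ≈ 1.2236e-5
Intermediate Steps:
E(x, F) = F + 4*x
D(j, c) = 1 (D(j, c) = (c + j)/(c + j) = 1)
a(B, w) = B*(-6 - w) (a(B, w) = (-6 - w)*B = B*(-6 - w))
q(G) = 1
1/(81728/q(a(-3, -3))) = 1/(81728/1) = 1/(81728*1) = 1/81728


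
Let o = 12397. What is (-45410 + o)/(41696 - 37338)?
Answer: -33013/4358 ≈ -7.5753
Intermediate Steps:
(-45410 + o)/(41696 - 37338) = (-45410 + 12397)/(41696 - 37338) = -33013/4358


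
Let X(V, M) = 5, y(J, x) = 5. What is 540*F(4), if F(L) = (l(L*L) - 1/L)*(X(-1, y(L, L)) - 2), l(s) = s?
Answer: 25515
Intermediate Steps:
F(L) = -3/L + 3*L**2 (F(L) = (L*L - 1/L)*(5 - 2) = (L**2 - 1/L)*3 = -3/L + 3*L**2)
540*F(4) = 540*(3*(-1 + 4**3)/4) = 540*(3*(1/4)*(-1 + 64)) = 540*(3*(1/4)*63) = 540*(189/4) = 25515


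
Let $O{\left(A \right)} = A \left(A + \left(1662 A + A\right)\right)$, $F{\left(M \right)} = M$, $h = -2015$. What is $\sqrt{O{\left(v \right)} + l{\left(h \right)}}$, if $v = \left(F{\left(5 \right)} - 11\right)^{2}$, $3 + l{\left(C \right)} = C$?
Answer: $11 \sqrt{17806} \approx 1467.8$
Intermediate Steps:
$l{\left(C \right)} = -3 + C$
$v = 36$ ($v = \left(5 - 11\right)^{2} = \left(-6\right)^{2} = 36$)
$O{\left(A \right)} = 1664 A^{2}$ ($O{\left(A \right)} = A \left(A + 1663 A\right) = A 1664 A = 1664 A^{2}$)
$\sqrt{O{\left(v \right)} + l{\left(h \right)}} = \sqrt{1664 \cdot 36^{2} - 2018} = \sqrt{1664 \cdot 1296 - 2018} = \sqrt{2156544 - 2018} = \sqrt{2154526} = 11 \sqrt{17806}$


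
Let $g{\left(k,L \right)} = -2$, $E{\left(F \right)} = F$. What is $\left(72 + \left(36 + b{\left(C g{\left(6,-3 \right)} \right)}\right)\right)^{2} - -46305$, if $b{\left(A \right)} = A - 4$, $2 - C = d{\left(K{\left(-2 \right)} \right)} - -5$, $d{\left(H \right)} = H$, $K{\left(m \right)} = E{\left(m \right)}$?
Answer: $57541$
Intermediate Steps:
$K{\left(m \right)} = m$
$C = -1$ ($C = 2 - \left(-2 - -5\right) = 2 - \left(-2 + 5\right) = 2 - 3 = -1$)
$b{\left(A \right)} = -4 + A$ ($b{\left(A \right)} = A - 4 = -4 + A$)
$\left(72 + \left(36 + b{\left(C g{\left(6,-3 \right)} \right)}\right)\right)^{2} - -46305 = \left(72 + \left(36 - 2\right)\right)^{2} - -46305 = \left(72 + \left(36 + \left(-4 + 2\right)\right)\right)^{2} + 46305 = \left(72 + \left(36 - 2\right)\right)^{2} + 46305 = \left(72 + 34\right)^{2} + 46305 = 106^{2} + 46305 = 11236 + 46305 = 57541$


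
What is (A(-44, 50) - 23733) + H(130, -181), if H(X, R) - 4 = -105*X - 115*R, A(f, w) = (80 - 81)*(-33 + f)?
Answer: -16487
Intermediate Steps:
A(f, w) = 33 - f (A(f, w) = -(-33 + f) = 33 - f)
H(X, R) = 4 - 115*R - 105*X (H(X, R) = 4 + (-105*X - 115*R) = 4 + (-115*R - 105*X) = 4 - 115*R - 105*X)
(A(-44, 50) - 23733) + H(130, -181) = ((33 - 1*(-44)) - 23733) + (4 - 115*(-181) - 105*130) = ((33 + 44) - 23733) + (4 + 20815 - 13650) = (77 - 23733) + 7169 = -23656 + 7169 = -16487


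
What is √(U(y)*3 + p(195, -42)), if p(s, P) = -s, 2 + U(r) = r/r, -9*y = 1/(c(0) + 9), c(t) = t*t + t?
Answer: 3*I*√22 ≈ 14.071*I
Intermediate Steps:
c(t) = t + t² (c(t) = t² + t = t + t²)
y = -1/81 (y = -1/(9*(0*(1 + 0) + 9)) = -1/(9*(0*1 + 9)) = -1/(9*(0 + 9)) = -⅑/9 = -⅑*⅑ = -1/81 ≈ -0.012346)
U(r) = -1 (U(r) = -2 + r/r = -2 + 1 = -1)
√(U(y)*3 + p(195, -42)) = √(-1*3 - 1*195) = √(-3 - 195) = √(-198) = 3*I*√22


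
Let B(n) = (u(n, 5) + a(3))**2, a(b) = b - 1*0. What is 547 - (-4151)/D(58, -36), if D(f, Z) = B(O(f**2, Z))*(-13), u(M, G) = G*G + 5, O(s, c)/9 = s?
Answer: 7739728/14157 ≈ 546.71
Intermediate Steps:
O(s, c) = 9*s
a(b) = b (a(b) = b + 0 = b)
u(M, G) = 5 + G**2 (u(M, G) = G**2 + 5 = 5 + G**2)
B(n) = 1089 (B(n) = ((5 + 5**2) + 3)**2 = ((5 + 25) + 3)**2 = (30 + 3)**2 = 33**2 = 1089)
D(f, Z) = -14157 (D(f, Z) = 1089*(-13) = -14157)
547 - (-4151)/D(58, -36) = 547 - (-4151)/(-14157) = 547 - (-4151)*(-1)/14157 = 547 - 1*4151/14157 = 547 - 4151/14157 = 7739728/14157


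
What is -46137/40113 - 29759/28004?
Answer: -828581105/374441484 ≈ -2.2128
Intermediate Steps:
-46137/40113 - 29759/28004 = -46137*1/40113 - 29759*1/28004 = -15379/13371 - 29759/28004 = -828581105/374441484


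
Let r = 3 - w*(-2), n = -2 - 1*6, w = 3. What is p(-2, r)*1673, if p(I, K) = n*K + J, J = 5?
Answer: -112091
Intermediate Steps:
n = -8 (n = -2 - 6 = -8)
r = 9 (r = 3 - 3*(-2) = 3 - 1*(-6) = 3 + 6 = 9)
p(I, K) = 5 - 8*K (p(I, K) = -8*K + 5 = 5 - 8*K)
p(-2, r)*1673 = (5 - 8*9)*1673 = (5 - 72)*1673 = -67*1673 = -112091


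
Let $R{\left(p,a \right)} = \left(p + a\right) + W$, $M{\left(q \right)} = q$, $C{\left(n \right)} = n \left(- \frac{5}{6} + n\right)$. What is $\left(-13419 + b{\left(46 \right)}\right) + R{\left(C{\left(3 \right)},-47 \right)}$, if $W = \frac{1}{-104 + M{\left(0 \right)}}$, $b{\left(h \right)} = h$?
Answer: $- \frac{1395005}{104} \approx -13414.0$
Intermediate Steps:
$C{\left(n \right)} = n \left(- \frac{5}{6} + n\right)$ ($C{\left(n \right)} = n \left(\left(-5\right) \frac{1}{6} + n\right) = n \left(- \frac{5}{6} + n\right)$)
$W = - \frac{1}{104}$ ($W = \frac{1}{-104 + 0} = \frac{1}{-104} = - \frac{1}{104} \approx -0.0096154$)
$R{\left(p,a \right)} = - \frac{1}{104} + a + p$ ($R{\left(p,a \right)} = \left(p + a\right) - \frac{1}{104} = \left(a + p\right) - \frac{1}{104} = - \frac{1}{104} + a + p$)
$\left(-13419 + b{\left(46 \right)}\right) + R{\left(C{\left(3 \right)},-47 \right)} = \left(-13419 + 46\right) - \left(\frac{4889}{104} - \frac{-5 + 6 \cdot 3}{2}\right) = -13373 - \left(\frac{4889}{104} - \frac{-5 + 18}{2}\right) = -13373 - \left(\frac{4889}{104} - \frac{13}{2}\right) = -13373 - \frac{4213}{104} = - \frac{1395005}{104}$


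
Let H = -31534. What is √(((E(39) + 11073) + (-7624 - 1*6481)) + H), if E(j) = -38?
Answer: 2*I*√8651 ≈ 186.02*I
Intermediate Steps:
√(((E(39) + 11073) + (-7624 - 1*6481)) + H) = √(((-38 + 11073) + (-7624 - 1*6481)) - 31534) = √((11035 + (-7624 - 6481)) - 31534) = √((11035 - 14105) - 31534) = √(-3070 - 31534) = √(-34604) = 2*I*√8651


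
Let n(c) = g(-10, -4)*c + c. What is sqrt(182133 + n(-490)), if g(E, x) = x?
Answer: 7*sqrt(3747) ≈ 428.49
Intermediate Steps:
n(c) = -3*c (n(c) = -4*c + c = -3*c)
sqrt(182133 + n(-490)) = sqrt(182133 - 3*(-490)) = sqrt(182133 + 1470) = sqrt(183603) = 7*sqrt(3747)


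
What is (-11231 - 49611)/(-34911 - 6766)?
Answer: 60842/41677 ≈ 1.4598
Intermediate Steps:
(-11231 - 49611)/(-34911 - 6766) = -60842/(-41677) = -60842*(-1/41677) = 60842/41677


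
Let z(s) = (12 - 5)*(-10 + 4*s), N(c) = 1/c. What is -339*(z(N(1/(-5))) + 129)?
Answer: 27459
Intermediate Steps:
z(s) = -70 + 28*s (z(s) = 7*(-10 + 4*s) = -70 + 28*s)
-339*(z(N(1/(-5))) + 129) = -339*((-70 + 28/(1/(-5))) + 129) = -339*((-70 + 28/(-1/5)) + 129) = -339*((-70 + 28*(-5)) + 129) = -339*((-70 - 140) + 129) = -339*(-210 + 129) = -339*(-81) = 27459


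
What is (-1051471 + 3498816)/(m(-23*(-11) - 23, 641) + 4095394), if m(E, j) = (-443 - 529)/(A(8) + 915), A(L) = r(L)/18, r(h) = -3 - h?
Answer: 8056170271/13481214470 ≈ 0.59758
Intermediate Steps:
A(L) = -1/6 - L/18 (A(L) = (-3 - L)/18 = (-3 - L)*(1/18) = -1/6 - L/18)
m(E, j) = -17496/16459 (m(E, j) = (-443 - 529)/((-1/6 - 1/18*8) + 915) = -972/((-1/6 - 4/9) + 915) = -972/(-11/18 + 915) = -972/16459/18 = -972*18/16459 = -17496/16459)
(-1051471 + 3498816)/(m(-23*(-11) - 23, 641) + 4095394) = (-1051471 + 3498816)/(-17496/16459 + 4095394) = 2447345/(67406072350/16459) = 2447345*(16459/67406072350) = 8056170271/13481214470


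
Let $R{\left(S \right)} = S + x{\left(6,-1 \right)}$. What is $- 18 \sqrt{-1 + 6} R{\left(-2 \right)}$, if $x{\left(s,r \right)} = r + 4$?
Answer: $- 18 \sqrt{5} \approx -40.249$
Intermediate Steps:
$x{\left(s,r \right)} = 4 + r$
$R{\left(S \right)} = 3 + S$ ($R{\left(S \right)} = S + \left(4 - 1\right) = S + 3 = 3 + S$)
$- 18 \sqrt{-1 + 6} R{\left(-2 \right)} = - 18 \sqrt{-1 + 6} \left(3 - 2\right) = - 18 \sqrt{5} \cdot 1 = - 18 \sqrt{5}$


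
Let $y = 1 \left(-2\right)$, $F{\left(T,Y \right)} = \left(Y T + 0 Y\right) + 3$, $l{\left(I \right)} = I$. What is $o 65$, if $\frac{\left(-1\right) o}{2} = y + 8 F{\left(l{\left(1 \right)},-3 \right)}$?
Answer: $260$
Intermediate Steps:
$F{\left(T,Y \right)} = 3 + T Y$ ($F{\left(T,Y \right)} = \left(T Y + 0\right) + 3 = T Y + 3 = 3 + T Y$)
$y = -2$
$o = 4$ ($o = - 2 \left(-2 + 8 \left(3 + 1 \left(-3\right)\right)\right) = - 2 \left(-2 + 8 \left(3 - 3\right)\right) = - 2 \left(-2 + 8 \cdot 0\right) = - 2 \left(-2 + 0\right) = \left(-2\right) \left(-2\right) = 4$)
$o 65 = 4 \cdot 65 = 260$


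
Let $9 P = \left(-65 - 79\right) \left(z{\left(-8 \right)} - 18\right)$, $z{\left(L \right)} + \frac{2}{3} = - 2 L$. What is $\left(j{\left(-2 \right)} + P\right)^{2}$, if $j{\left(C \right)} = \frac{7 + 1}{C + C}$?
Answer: $\frac{14884}{9} \approx 1653.8$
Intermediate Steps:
$z{\left(L \right)} = - \frac{2}{3} - 2 L$
$j{\left(C \right)} = \frac{4}{C}$ ($j{\left(C \right)} = \frac{8}{2 C} = 8 \frac{1}{2 C} = \frac{4}{C}$)
$P = \frac{128}{3}$ ($P = \frac{\left(-65 - 79\right) \left(\left(- \frac{2}{3} - -16\right) - 18\right)}{9} = \frac{\left(-144\right) \left(\left(- \frac{2}{3} + 16\right) - 18\right)}{9} = \frac{\left(-144\right) \left(\frac{46}{3} - 18\right)}{9} = \frac{\left(-144\right) \left(- \frac{8}{3}\right)}{9} = \frac{1}{9} \cdot 384 = \frac{128}{3} \approx 42.667$)
$\left(j{\left(-2 \right)} + P\right)^{2} = \left(\frac{4}{-2} + \frac{128}{3}\right)^{2} = \left(4 \left(- \frac{1}{2}\right) + \frac{128}{3}\right)^{2} = \left(-2 + \frac{128}{3}\right)^{2} = \left(\frac{122}{3}\right)^{2} = \frac{14884}{9}$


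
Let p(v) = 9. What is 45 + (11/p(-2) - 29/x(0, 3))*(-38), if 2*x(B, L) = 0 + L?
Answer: 6599/9 ≈ 733.22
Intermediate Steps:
x(B, L) = L/2 (x(B, L) = (0 + L)/2 = L/2)
45 + (11/p(-2) - 29/x(0, 3))*(-38) = 45 + (11/9 - 29/((½)*3))*(-38) = 45 + (11*(⅑) - 29/3/2)*(-38) = 45 + (11/9 - 29*⅔)*(-38) = 45 + (11/9 - 58/3)*(-38) = 45 - 163/9*(-38) = 45 + 6194/9 = 6599/9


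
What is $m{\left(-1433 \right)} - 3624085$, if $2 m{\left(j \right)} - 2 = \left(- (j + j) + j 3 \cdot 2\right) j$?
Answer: $482894$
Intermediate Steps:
$m{\left(j \right)} = 1 + 2 j^{2}$ ($m{\left(j \right)} = 1 + \frac{\left(- (j + j) + j 3 \cdot 2\right) j}{2} = 1 + \frac{\left(- 2 j + 3 j 2\right) j}{2} = 1 + \frac{\left(- 2 j + 6 j\right) j}{2} = 1 + \frac{4 j j}{2} = 1 + \frac{4 j^{2}}{2} = 1 + 2 j^{2}$)
$m{\left(-1433 \right)} - 3624085 = \left(1 + 2 \left(-1433\right)^{2}\right) - 3624085 = \left(1 + 2 \cdot 2053489\right) - 3624085 = \left(1 + 4106978\right) - 3624085 = 4106979 - 3624085 = 482894$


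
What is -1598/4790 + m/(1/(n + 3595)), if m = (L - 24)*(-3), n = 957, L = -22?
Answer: 1504480721/2395 ≈ 6.2818e+5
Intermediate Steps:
m = 138 (m = (-22 - 24)*(-3) = -46*(-3) = 138)
-1598/4790 + m/(1/(n + 3595)) = -1598/4790 + 138/(1/(957 + 3595)) = -1598*1/4790 + 138/(1/4552) = -799/2395 + 138/(1/4552) = -799/2395 + 138*4552 = -799/2395 + 628176 = 1504480721/2395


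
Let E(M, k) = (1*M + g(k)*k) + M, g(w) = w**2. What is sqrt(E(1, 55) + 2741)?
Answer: sqrt(169118) ≈ 411.24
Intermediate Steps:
E(M, k) = k**3 + 2*M (E(M, k) = (1*M + k**2*k) + M = (M + k**3) + M = k**3 + 2*M)
sqrt(E(1, 55) + 2741) = sqrt((55**3 + 2*1) + 2741) = sqrt((166375 + 2) + 2741) = sqrt(166377 + 2741) = sqrt(169118)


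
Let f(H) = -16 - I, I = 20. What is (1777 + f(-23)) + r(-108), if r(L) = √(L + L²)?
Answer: 1741 + 6*√321 ≈ 1848.5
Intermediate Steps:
f(H) = -36 (f(H) = -16 - 1*20 = -16 - 20 = -36)
(1777 + f(-23)) + r(-108) = (1777 - 36) + √(-108*(1 - 108)) = 1741 + √(-108*(-107)) = 1741 + √11556 = 1741 + 6*√321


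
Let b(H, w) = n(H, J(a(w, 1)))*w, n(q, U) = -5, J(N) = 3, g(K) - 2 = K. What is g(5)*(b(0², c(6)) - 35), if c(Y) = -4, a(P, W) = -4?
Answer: -105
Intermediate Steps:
g(K) = 2 + K
b(H, w) = -5*w
g(5)*(b(0², c(6)) - 35) = (2 + 5)*(-5*(-4) - 35) = 7*(20 - 35) = 7*(-15) = -105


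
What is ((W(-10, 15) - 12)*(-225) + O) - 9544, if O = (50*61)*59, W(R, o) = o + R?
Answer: 171981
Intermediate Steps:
W(R, o) = R + o
O = 179950 (O = 3050*59 = 179950)
((W(-10, 15) - 12)*(-225) + O) - 9544 = (((-10 + 15) - 12)*(-225) + 179950) - 9544 = ((5 - 12)*(-225) + 179950) - 9544 = (-7*(-225) + 179950) - 9544 = (1575 + 179950) - 9544 = 181525 - 9544 = 171981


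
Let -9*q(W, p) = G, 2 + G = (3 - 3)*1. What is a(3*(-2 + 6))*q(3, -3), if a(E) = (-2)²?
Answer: 8/9 ≈ 0.88889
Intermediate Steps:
G = -2 (G = -2 + (3 - 3)*1 = -2 + 0*1 = -2 + 0 = -2)
q(W, p) = 2/9 (q(W, p) = -⅑*(-2) = 2/9)
a(E) = 4
a(3*(-2 + 6))*q(3, -3) = 4*(2/9) = 8/9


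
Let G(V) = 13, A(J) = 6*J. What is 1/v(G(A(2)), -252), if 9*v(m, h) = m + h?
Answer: -9/239 ≈ -0.037657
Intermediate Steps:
v(m, h) = h/9 + m/9 (v(m, h) = (m + h)/9 = (h + m)/9 = h/9 + m/9)
1/v(G(A(2)), -252) = 1/((⅑)*(-252) + (⅑)*13) = 1/(-28 + 13/9) = 1/(-239/9) = -9/239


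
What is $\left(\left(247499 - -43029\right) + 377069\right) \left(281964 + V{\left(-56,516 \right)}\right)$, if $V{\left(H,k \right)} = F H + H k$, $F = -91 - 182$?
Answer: $179153660532$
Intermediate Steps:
$F = -273$
$V{\left(H,k \right)} = - 273 H + H k$
$\left(\left(247499 - -43029\right) + 377069\right) \left(281964 + V{\left(-56,516 \right)}\right) = \left(\left(247499 - -43029\right) + 377069\right) \left(281964 - 56 \left(-273 + 516\right)\right) = \left(\left(247499 + 43029\right) + 377069\right) \left(281964 - 13608\right) = \left(290528 + 377069\right) \left(281964 - 13608\right) = 667597 \cdot 268356 = 179153660532$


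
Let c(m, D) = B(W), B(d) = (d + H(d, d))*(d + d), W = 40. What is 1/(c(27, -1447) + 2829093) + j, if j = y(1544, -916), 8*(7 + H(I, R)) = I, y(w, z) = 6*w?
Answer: 26236880113/2832133 ≈ 9264.0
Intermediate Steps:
H(I, R) = -7 + I/8
j = 9264 (j = 6*1544 = 9264)
B(d) = 2*d*(-7 + 9*d/8) (B(d) = (d + (-7 + d/8))*(d + d) = (-7 + 9*d/8)*(2*d) = 2*d*(-7 + 9*d/8))
c(m, D) = 3040 (c(m, D) = (¼)*40*(-56 + 9*40) = (¼)*40*(-56 + 360) = (¼)*40*304 = 3040)
1/(c(27, -1447) + 2829093) + j = 1/(3040 + 2829093) + 9264 = 1/2832133 + 9264 = 26236880113/2832133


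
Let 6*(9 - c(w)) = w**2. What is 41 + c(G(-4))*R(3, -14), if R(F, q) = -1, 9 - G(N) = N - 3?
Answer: 224/3 ≈ 74.667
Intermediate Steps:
G(N) = 12 - N (G(N) = 9 - (N - 3) = 9 - (-3 + N) = 9 + (3 - N) = 12 - N)
c(w) = 9 - w**2/6
41 + c(G(-4))*R(3, -14) = 41 + (9 - (12 - 1*(-4))**2/6)*(-1) = 41 + (9 - (12 + 4)**2/6)*(-1) = 41 + (9 - 1/6*16**2)*(-1) = 41 + (9 - 1/6*256)*(-1) = 41 + (9 - 128/3)*(-1) = 41 - 101/3*(-1) = 41 + 101/3 = 224/3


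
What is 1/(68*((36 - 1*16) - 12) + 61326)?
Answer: 1/61870 ≈ 1.6163e-5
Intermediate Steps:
1/(68*((36 - 1*16) - 12) + 61326) = 1/(68*((36 - 16) - 12) + 61326) = 1/(68*(20 - 12) + 61326) = 1/(68*8 + 61326) = 1/(544 + 61326) = 1/61870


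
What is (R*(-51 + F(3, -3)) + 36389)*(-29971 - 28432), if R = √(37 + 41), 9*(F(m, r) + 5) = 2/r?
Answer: -2125226767 + 88422142*√78/27 ≈ -2.0963e+9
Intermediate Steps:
F(m, r) = -5 + 2/(9*r) (F(m, r) = -5 + (2/r)/9 = -5 + 2/(9*r))
R = √78 ≈ 8.8318
(R*(-51 + F(3, -3)) + 36389)*(-29971 - 28432) = (√78*(-51 + (-5 + (2/9)/(-3))) + 36389)*(-29971 - 28432) = (√78*(-51 + (-5 + (2/9)*(-⅓))) + 36389)*(-58403) = (√78*(-51 + (-5 - 2/27)) + 36389)*(-58403) = (√78*(-51 - 137/27) + 36389)*(-58403) = (√78*(-1514/27) + 36389)*(-58403) = (-1514*√78/27 + 36389)*(-58403) = (36389 - 1514*√78/27)*(-58403) = -2125226767 + 88422142*√78/27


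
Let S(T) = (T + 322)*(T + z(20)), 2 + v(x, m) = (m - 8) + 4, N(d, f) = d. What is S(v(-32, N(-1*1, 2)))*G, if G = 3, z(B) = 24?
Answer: 16065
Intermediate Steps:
v(x, m) = -6 + m (v(x, m) = -2 + ((m - 8) + 4) = -2 + ((-8 + m) + 4) = -2 + (-4 + m) = -6 + m)
S(T) = (24 + T)*(322 + T) (S(T) = (T + 322)*(T + 24) = (322 + T)*(24 + T) = (24 + T)*(322 + T))
S(v(-32, N(-1*1, 2)))*G = (7728 + (-6 - 1*1)² + 346*(-6 - 1*1))*3 = (7728 + (-6 - 1)² + 346*(-6 - 1))*3 = (7728 + (-7)² + 346*(-7))*3 = (7728 + 49 - 2422)*3 = 5355*3 = 16065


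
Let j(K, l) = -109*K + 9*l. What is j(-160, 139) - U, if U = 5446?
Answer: 13245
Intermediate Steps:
j(-160, 139) - U = (-109*(-160) + 9*139) - 1*5446 = (17440 + 1251) - 5446 = 18691 - 5446 = 13245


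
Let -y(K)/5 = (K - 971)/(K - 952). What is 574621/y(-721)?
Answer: -961340933/8460 ≈ -1.1363e+5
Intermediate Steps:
y(K) = -5*(-971 + K)/(-952 + K) (y(K) = -5*(K - 971)/(K - 952) = -5*(-971 + K)/(-952 + K))
574621/y(-721) = 574621/((5*(971 - 1*(-721))/(-952 - 721))) = 574621/((5*(971 + 721)/(-1673))) = 574621/((5*(-1/1673)*1692)) = 574621/(-8460/1673) = 574621*(-1673/8460) = -961340933/8460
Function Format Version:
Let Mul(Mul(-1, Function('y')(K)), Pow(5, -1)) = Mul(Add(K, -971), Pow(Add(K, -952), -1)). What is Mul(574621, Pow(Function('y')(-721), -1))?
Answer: Rational(-961340933, 8460) ≈ -1.1363e+5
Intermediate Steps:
Function('y')(K) = Mul(-5, Pow(Add(-952, K), -1), Add(-971, K)) (Function('y')(K) = Mul(-5, Mul(Add(K, -971), Pow(Add(K, -952), -1))) = Mul(-5, Mul(Add(-971, K), Pow(Add(-952, K), -1))) = Mul(-5, Mul(Pow(Add(-952, K), -1), Add(-971, K))) = Mul(-5, Pow(Add(-952, K), -1), Add(-971, K)))
Mul(574621, Pow(Function('y')(-721), -1)) = Mul(574621, Pow(Mul(5, Pow(Add(-952, -721), -1), Add(971, Mul(-1, -721))), -1)) = Mul(574621, Pow(Mul(5, Pow(-1673, -1), Add(971, 721)), -1)) = Mul(574621, Pow(Mul(5, Rational(-1, 1673), 1692), -1)) = Mul(574621, Pow(Rational(-8460, 1673), -1)) = Mul(574621, Rational(-1673, 8460)) = Rational(-961340933, 8460)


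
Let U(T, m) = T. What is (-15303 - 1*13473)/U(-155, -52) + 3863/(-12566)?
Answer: 361000451/1947730 ≈ 185.34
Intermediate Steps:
(-15303 - 1*13473)/U(-155, -52) + 3863/(-12566) = (-15303 - 1*13473)/(-155) + 3863/(-12566) = (-15303 - 13473)*(-1/155) + 3863*(-1/12566) = -28776*(-1/155) - 3863/12566 = 28776/155 - 3863/12566 = 361000451/1947730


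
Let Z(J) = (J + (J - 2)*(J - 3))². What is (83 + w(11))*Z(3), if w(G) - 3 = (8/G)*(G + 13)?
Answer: 10242/11 ≈ 931.09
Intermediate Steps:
w(G) = 3 + 8*(13 + G)/G (w(G) = 3 + (8/G)*(G + 13) = 3 + (8/G)*(13 + G) = 3 + 8*(13 + G)/G)
Z(J) = (J + (-3 + J)*(-2 + J))² (Z(J) = (J + (-2 + J)*(-3 + J))² = (J + (-3 + J)*(-2 + J))²)
(83 + w(11))*Z(3) = (83 + (11 + 104/11))*(6 + 3² - 4*3)² = (83 + (11 + 104*(1/11)))*(6 + 9 - 12)² = (83 + (11 + 104/11))*3² = (83 + 225/11)*9 = (1138/11)*9 = 10242/11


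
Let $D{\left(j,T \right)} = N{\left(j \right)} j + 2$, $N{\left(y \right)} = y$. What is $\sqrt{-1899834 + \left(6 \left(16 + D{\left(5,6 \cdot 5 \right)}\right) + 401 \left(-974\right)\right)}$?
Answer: $5 i \sqrt{91606} \approx 1513.3 i$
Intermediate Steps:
$D{\left(j,T \right)} = 2 + j^{2}$ ($D{\left(j,T \right)} = j j + 2 = j^{2} + 2 = 2 + j^{2}$)
$\sqrt{-1899834 + \left(6 \left(16 + D{\left(5,6 \cdot 5 \right)}\right) + 401 \left(-974\right)\right)} = \sqrt{-1899834 + \left(6 \left(16 + \left(2 + 5^{2}\right)\right) + 401 \left(-974\right)\right)} = \sqrt{-1899834 - \left(390574 - 6 \left(16 + \left(2 + 25\right)\right)\right)} = \sqrt{-1899834 - \left(390574 - 6 \left(16 + 27\right)\right)} = \sqrt{-1899834 + \left(6 \cdot 43 - 390574\right)} = \sqrt{-1899834 + \left(258 - 390574\right)} = \sqrt{-1899834 - 390316} = \sqrt{-2290150} = 5 i \sqrt{91606}$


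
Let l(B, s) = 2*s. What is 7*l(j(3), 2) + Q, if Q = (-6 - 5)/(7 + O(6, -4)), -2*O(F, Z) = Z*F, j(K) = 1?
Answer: 521/19 ≈ 27.421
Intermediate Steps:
O(F, Z) = -F*Z/2 (O(F, Z) = -Z*F/2 = -F*Z/2)
Q = -11/19 (Q = (-6 - 5)/(7 - ½*6*(-4)) = -11/(7 + 12) = -11/19 ≈ -0.57895)
7*l(j(3), 2) + Q = 7*(2*2) - 11/19 = 7*4 - 11/19 = 28 - 11/19 = 521/19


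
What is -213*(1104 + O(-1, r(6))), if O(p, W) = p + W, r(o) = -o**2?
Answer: -227271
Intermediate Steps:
O(p, W) = W + p
-213*(1104 + O(-1, r(6))) = -213*(1104 + (-1*6**2 - 1)) = -213*(1104 + (-1*36 - 1)) = -213*(1104 + (-36 - 1)) = -213*(1104 - 37) = -213*1067 = -227271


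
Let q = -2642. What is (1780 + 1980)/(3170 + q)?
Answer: 235/33 ≈ 7.1212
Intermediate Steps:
(1780 + 1980)/(3170 + q) = (1780 + 1980)/(3170 - 2642) = 3760/528 = 3760*(1/528) = 235/33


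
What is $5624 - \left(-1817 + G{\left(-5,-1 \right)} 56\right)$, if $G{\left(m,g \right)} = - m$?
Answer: $7161$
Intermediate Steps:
$5624 - \left(-1817 + G{\left(-5,-1 \right)} 56\right) = 5624 + \left(1765 - \left(-52 + \left(-1\right) \left(-5\right) 56\right)\right) = 5624 + \left(1765 - \left(-52 + 5 \cdot 56\right)\right) = 5624 + \left(1765 - \left(-52 + 280\right)\right) = 5624 + \left(1765 - 228\right) = 5624 + 1537 = 7161$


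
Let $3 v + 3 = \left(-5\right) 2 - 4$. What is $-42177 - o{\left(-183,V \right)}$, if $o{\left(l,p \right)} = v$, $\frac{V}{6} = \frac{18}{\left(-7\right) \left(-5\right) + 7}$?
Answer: $- \frac{126514}{3} \approx -42171.0$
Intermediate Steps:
$v = - \frac{17}{3}$ ($v = -1 + \frac{\left(-5\right) 2 - 4}{3} = -1 + \frac{-10 - 4}{3} = -1 + \frac{1}{3} \left(-14\right) = -1 - \frac{14}{3} = - \frac{17}{3} \approx -5.6667$)
$V = \frac{18}{7}$ ($V = 6 \frac{18}{\left(-7\right) \left(-5\right) + 7} = 6 \frac{18}{35 + 7} = 6 \cdot \frac{18}{42} = 6 \cdot 18 \cdot \frac{1}{42} = 6 \cdot \frac{3}{7} = \frac{18}{7} \approx 2.5714$)
$o{\left(l,p \right)} = - \frac{17}{3}$
$-42177 - o{\left(-183,V \right)} = -42177 - - \frac{17}{3} = -42177 + \frac{17}{3} = - \frac{126514}{3}$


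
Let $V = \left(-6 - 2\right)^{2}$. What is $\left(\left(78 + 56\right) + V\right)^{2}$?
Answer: $39204$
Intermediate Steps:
$V = 64$ ($V = \left(-8\right)^{2} = 64$)
$\left(\left(78 + 56\right) + V\right)^{2} = \left(\left(78 + 56\right) + 64\right)^{2} = \left(134 + 64\right)^{2} = 198^{2} = 39204$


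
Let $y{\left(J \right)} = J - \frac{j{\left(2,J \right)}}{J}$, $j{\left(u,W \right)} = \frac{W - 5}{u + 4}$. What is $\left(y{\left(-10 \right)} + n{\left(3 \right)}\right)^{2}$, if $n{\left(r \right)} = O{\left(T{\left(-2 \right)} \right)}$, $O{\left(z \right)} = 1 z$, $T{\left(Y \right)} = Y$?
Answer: $\frac{2401}{16} \approx 150.06$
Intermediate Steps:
$j{\left(u,W \right)} = \frac{-5 + W}{4 + u}$
$O{\left(z \right)} = z$
$n{\left(r \right)} = -2$
$y{\left(J \right)} = J - \frac{- \frac{5}{6} + \frac{J}{6}}{J}$ ($y{\left(J \right)} = J - \frac{\frac{1}{4 + 2} \left(-5 + J\right)}{J} = J - \frac{\frac{1}{6} \left(-5 + J\right)}{J} = J - \frac{- \frac{5}{6} + \frac{J}{6}}{J}$)
$\left(y{\left(-10 \right)} + n{\left(3 \right)}\right)^{2} = \left(\left(- \frac{1}{6} - 10 + \frac{5}{6 \left(-10\right)}\right) - 2\right)^{2} = \left(\left(- \frac{1}{6} - 10 + \frac{5}{6} \left(- \frac{1}{10}\right)\right) - 2\right)^{2} = \left(\left(- \frac{1}{6} - 10 - \frac{1}{12}\right) - 2\right)^{2} = \left(- \frac{41}{4} - 2\right)^{2} = \left(- \frac{49}{4}\right)^{2} = \frac{2401}{16}$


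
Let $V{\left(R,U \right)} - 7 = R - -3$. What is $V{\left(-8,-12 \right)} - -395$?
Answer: $397$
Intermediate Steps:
$V{\left(R,U \right)} = 10 + R$ ($V{\left(R,U \right)} = 7 + \left(R - -3\right) = 7 + \left(R + 3\right) = 7 + \left(3 + R\right) = 10 + R$)
$V{\left(-8,-12 \right)} - -395 = \left(10 - 8\right) - -395 = 2 + 395 = 397$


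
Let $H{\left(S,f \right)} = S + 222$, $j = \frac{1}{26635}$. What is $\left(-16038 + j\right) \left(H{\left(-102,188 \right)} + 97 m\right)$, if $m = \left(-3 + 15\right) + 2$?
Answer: $- \frac{631360406662}{26635} \approx -2.3704 \cdot 10^{7}$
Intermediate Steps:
$j = \frac{1}{26635} \approx 3.7545 \cdot 10^{-5}$
$m = 14$ ($m = 12 + 2 = 14$)
$H{\left(S,f \right)} = 222 + S$
$\left(-16038 + j\right) \left(H{\left(-102,188 \right)} + 97 m\right) = \left(-16038 + \frac{1}{26635}\right) \left(\left(222 - 102\right) + 97 \cdot 14\right) = - \frac{427172129 \left(120 + 1358\right)}{26635} = \left(- \frac{427172129}{26635}\right) 1478 = - \frac{631360406662}{26635}$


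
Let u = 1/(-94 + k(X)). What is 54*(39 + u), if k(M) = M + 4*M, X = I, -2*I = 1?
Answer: 406350/193 ≈ 2105.4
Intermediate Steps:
I = -½ (I = -½*1 = -½ ≈ -0.50000)
X = -½ ≈ -0.50000
k(M) = 5*M
u = -2/193 (u = 1/(-94 + 5*(-½)) = 1/(-94 - 5/2) = 1/(-193/2) = -2/193 ≈ -0.010363)
54*(39 + u) = 54*(39 - 2/193) = 54*(7525/193) = 406350/193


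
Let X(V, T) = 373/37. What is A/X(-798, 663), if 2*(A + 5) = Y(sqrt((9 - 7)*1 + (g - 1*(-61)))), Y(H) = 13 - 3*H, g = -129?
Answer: 111/746 - 111*I*sqrt(66)/746 ≈ 0.14879 - 1.2088*I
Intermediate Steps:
X(V, T) = 373/37 (X(V, T) = 373*(1/37) = 373/37)
A = 3/2 - 3*I*sqrt(66)/2 (A = -5 + (13 - 3*sqrt((9 - 7)*1 + (-129 - 1*(-61))))/2 = -5 + (13 - 3*sqrt(2*1 + (-129 + 61)))/2 = -5 + (13 - 3*sqrt(2 - 68))/2 = -5 + (13 - 3*I*sqrt(66))/2 = -5 + (13/2 - 3*I*sqrt(66)/2) = 3/2 - 3*I*sqrt(66)/2 ≈ 1.5 - 12.186*I)
A/X(-798, 663) = (3/2 - 3*I*sqrt(66)/2)/(373/37) = (3/2 - 3*I*sqrt(66)/2)*(37/373) = 111/746 - 111*I*sqrt(66)/746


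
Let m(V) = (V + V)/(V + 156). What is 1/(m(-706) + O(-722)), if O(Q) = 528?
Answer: 275/145906 ≈ 0.0018848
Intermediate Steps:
m(V) = 2*V/(156 + V) (m(V) = (2*V)/(156 + V) = 2*V/(156 + V))
1/(m(-706) + O(-722)) = 1/(2*(-706)/(156 - 706) + 528) = 1/(2*(-706)/(-550) + 528) = 1/(2*(-706)*(-1/550) + 528) = 1/(706/275 + 528) = 1/(145906/275) = 275/145906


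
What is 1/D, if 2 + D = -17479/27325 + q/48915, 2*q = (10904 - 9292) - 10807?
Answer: -178213650/487175563 ≈ -0.36581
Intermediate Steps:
q = -9195/2 (q = ((10904 - 9292) - 10807)/2 = (1612 - 10807)/2 = (½)*(-9195) = -9195/2 ≈ -4597.5)
D = -487175563/178213650 (D = -2 + (-17479/27325 - 9195/2/48915) = -2 + (-17479*1/27325 - 9195/2*1/48915) = -2 + (-17479/27325 - 613/6522) = -2 - 130748263/178213650 = -487175563/178213650 ≈ -2.7337)
1/D = 1/(-487175563/178213650) = -178213650/487175563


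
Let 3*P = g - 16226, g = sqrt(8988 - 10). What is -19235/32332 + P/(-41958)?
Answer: -135469097/290697012 - 67*sqrt(2)/125874 ≈ -0.46677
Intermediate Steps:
g = 67*sqrt(2) (g = sqrt(8978) = 67*sqrt(2) ≈ 94.752)
P = -16226/3 + 67*sqrt(2)/3 (P = (67*sqrt(2) - 16226)/3 = (-16226 + 67*sqrt(2))/3 = -16226/3 + 67*sqrt(2)/3 ≈ -5377.1)
-19235/32332 + P/(-41958) = -19235/32332 + (-16226/3 + 67*sqrt(2)/3)/(-41958) = -19235*1/32332 + (-16226/3 + 67*sqrt(2)/3)*(-1/41958) = -19235/32332 + (1159/8991 - 67*sqrt(2)/125874) = -135469097/290697012 - 67*sqrt(2)/125874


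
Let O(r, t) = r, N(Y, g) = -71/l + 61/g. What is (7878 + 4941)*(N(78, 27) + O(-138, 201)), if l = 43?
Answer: -681594776/387 ≈ -1.7612e+6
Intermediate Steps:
N(Y, g) = -71/43 + 61/g
(7878 + 4941)*(N(78, 27) + O(-138, 201)) = (7878 + 4941)*((-71/43 + 61/27) - 138) = 12819*((-71/43 + 61*(1/27)) - 138) = 12819*((-71/43 + 61/27) - 138) = 12819*(706/1161 - 138) = 12819*(-159512/1161) = -681594776/387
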